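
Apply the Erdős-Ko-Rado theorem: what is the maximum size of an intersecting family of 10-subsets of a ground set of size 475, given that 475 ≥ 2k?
max |F| = C(474, 9) = 3083604752060355094

Erdős-Ko-Rado (1961): when n ≥ 2k, max |F| = C(n−1, k−1). The bound is attained by the star {A : i ∈ A} for any fixed i ∈ [n]. Here C(475−1, 10−1) = C(474, 9) = 3083604752060355094.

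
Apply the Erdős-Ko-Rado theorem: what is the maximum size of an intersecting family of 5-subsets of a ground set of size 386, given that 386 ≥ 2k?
max |F| = C(385, 4) = 901244960

Erdős-Ko-Rado (1961): when n ≥ 2k, max |F| = C(n−1, k−1). The bound is attained by the star {A : i ∈ A} for any fixed i ∈ [n]. Here C(386−1, 5−1) = C(385, 4) = 901244960.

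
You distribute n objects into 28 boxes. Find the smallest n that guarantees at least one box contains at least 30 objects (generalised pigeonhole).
n = (30 − 1)·28 + 1 = 813

By the generalised pigeonhole principle, to guarantee some box contains ≥ r objects we need more than (r − 1) · k objects total. Threshold: n = (r − 1) · k + 1. With r = 30 and k = 28: n = 29 · 28 + 1 = 812 + 1 = 813. For n = 812 = 29 · 28, we can put exactly 29 objects in every box, avoiding 30 in any single one — so 813 is tight.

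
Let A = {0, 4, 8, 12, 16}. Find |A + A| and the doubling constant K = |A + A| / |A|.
K = |A + A| / |A| = 9/5

Enumerate A + A = {a + b : a, b ∈ A}. With |A| = 5, there are |A|^2 = 25 ordered sum pairs; collecting distinct values, A + A = {0, 4, 8, 12, 16, 20, 24, 28, 32}, so |A + A| = 9. Thus K = 9/5. Here |A + A| = 2|A| − 1 = 9, the minimum possible — so K = 9/5 is minimal, which holds iff A is an arithmetic progression.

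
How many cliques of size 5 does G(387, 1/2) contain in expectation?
E[# K_5] = C(387, 5) · (1/2)^C(5, 2) = 70486792992 / 2^10 = 2202712281/32 = 68834758.78125

For each 5-subset S of vertices (there are C(387, 5) = 70486792992 such S), let X_S = 1 if S induces a K_5 (all C(5, 2) = 10 edges present). Then P(X_S = 1) = (1/2)^10 = 1/1024. By linearity of expectation, E[# K_5] = C(387, 5) · (1/2)^10 = 70486792992 / 1024 = 2202712281/32 = 68834758.78125.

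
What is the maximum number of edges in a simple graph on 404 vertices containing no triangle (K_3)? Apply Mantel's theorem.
ex(404, K_3) = ⌊404^2/4⌋ = 40804

Mantel (1907): a triangle-free graph on n vertices has at most ⌊n^2/4⌋ edges, with equality for the complete bipartite graph K_{⌊n/2⌋, ⌈n/2⌉}. For n = 404: ⌊404^2/4⌋ = ⌊163216/4⌋ = 40804. The extremal graph is K_{202, 202}, which has 202·202 = 40804 edges.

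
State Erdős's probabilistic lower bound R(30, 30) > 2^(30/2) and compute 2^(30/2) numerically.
2^(30/2) = 32768; so R(30, 30) > 32768

Colour each edge of K_n uniformly at random with red/blue. The expected number of monochromatic K_30 is C(n, 30) · 2 · 2^(−C(30,2)). If C(n, 30) · 2^(1 − C(30,2)) < 1, then with positive probability no monochromatic K_30 exists, so R(30, 30) > n. The standard estimate C(n, 30) ≤ n^30/30! shows this inequality holds whenever n ≤ 2^(30/2) (since 30! · 2^(C(30,2) − 1) > 2^(30^2/2) ≥ n^30). Hence R(30, 30) > 2^(30/2) = 32768.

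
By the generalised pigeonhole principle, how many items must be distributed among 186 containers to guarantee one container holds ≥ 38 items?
n = (38 − 1)·186 + 1 = 6883

By the generalised pigeonhole principle, to guarantee some box contains ≥ r objects we need more than (r − 1) · k objects total. Threshold: n = (r − 1) · k + 1. With r = 38 and k = 186: n = 37 · 186 + 1 = 6882 + 1 = 6883. For n = 6882 = 37 · 186, we can put exactly 37 objects in every box, avoiding 38 in any single one — so 6883 is tight.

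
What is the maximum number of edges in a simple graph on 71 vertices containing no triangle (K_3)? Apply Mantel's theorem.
ex(71, K_3) = ⌊71^2/4⌋ = 1260

Mantel (1907): a triangle-free graph on n vertices has at most ⌊n^2/4⌋ edges, with equality for the complete bipartite graph K_{⌊n/2⌋, ⌈n/2⌉}. For n = 71: ⌊71^2/4⌋ = ⌊5041/4⌋ = 1260. The extremal graph is K_{35, 36}, which has 35·36 = 1260 edges.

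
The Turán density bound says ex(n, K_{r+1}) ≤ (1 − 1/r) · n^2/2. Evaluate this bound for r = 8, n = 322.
Turán density bound = (7/8) · 322^2/2 = 181447/4 ≈ 45361.75

Turán's theorem: ex(n, K_{r+1}) is achieved by the complete r-partite Turán graph T(n, r) with parts as balanced as possible, and is at most (1 − 1/r) · n^2/2. For r = 8, n = 322: the density bound is (7/8) · 103684/2 = 181447/4 ≈ 45361.75. The integer-valued extremum is e(T(322, 8)) = 45361, which is strictly less than the density bound 181447/4 since 8 ∤ 322 (the parts of T(322, 8) cannot all be equal).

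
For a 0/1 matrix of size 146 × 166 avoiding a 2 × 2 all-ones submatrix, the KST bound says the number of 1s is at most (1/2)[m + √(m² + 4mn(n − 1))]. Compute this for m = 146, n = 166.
z(146, 166; 2, 2) ≤ (1/2)[146 + √(146² + 4·146·166·165)] = (1/2)[146 + √16017076] = 2074.067

Kővári–Sós–Turán: let r_1, ..., r_146 be the row sums and z = Σ r_i the total number of 1s. Each pair of columns can share at most one row with both entries 1 (else a 2×2 all-ones block appears), so Σ_i C(r_i, 2) ≤ C(166, 2) = 13695. By convexity Σ_i C(r_i, 2) ≥ 146·C(z/146, 2) = z(z − 146)/(2·146), giving z² − 146z − 146·166·165 ≤ 0 and hence z ≤ (1/2)[146 + √(21316 + 4·3998940)] = (1/2)[146 + √16017076] ≈ (1/2)(146 + 4002.1339) = 2074.067.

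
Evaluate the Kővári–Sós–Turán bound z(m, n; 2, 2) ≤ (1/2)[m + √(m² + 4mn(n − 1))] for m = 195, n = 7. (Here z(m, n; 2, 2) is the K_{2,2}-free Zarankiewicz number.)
z(195, 7; 2, 2) ≤ (1/2)[195 + √(195² + 4·195·7·6)] = (1/2)[195 + √70785] = 230.5273

Kővári–Sós–Turán: let r_1, ..., r_195 be the row sums and z = Σ r_i the total number of 1s. Each pair of columns can share at most one row with both entries 1 (else a 2×2 all-ones block appears), so Σ_i C(r_i, 2) ≤ C(7, 2) = 21. By convexity Σ_i C(r_i, 2) ≥ 195·C(z/195, 2) = z(z − 195)/(2·195), giving z² − 195z − 195·7·6 ≤ 0 and hence z ≤ (1/2)[195 + √(38025 + 4·8190)] = (1/2)[195 + √70785] ≈ (1/2)(195 + 266.0545) = 230.5273.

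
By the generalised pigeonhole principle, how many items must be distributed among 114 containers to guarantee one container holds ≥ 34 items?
n = (34 − 1)·114 + 1 = 3763

By the generalised pigeonhole principle, to guarantee some box contains ≥ r objects we need more than (r − 1) · k objects total. Threshold: n = (r − 1) · k + 1. With r = 34 and k = 114: n = 33 · 114 + 1 = 3762 + 1 = 3763. For n = 3762 = 33 · 114, we can put exactly 33 objects in every box, avoiding 34 in any single one — so 3763 is tight.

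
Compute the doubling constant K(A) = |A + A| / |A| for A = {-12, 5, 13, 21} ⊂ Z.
K = |A + A| / |A| = 9/4

Enumerate A + A = {a + b : a, b ∈ A}. With |A| = 4, there are |A|^2 = 16 ordered sum pairs; collecting distinct values, A + A = {-24, -7, 1, 9, 10, 18, 26, 34, 42}, so |A + A| = 9. Thus K = 9/4. For comparison, the minimum possible |A + A| over all 4-element sets is 2·4 − 1 = 7 (so min K = 7/4), attained only by arithmetic progressions.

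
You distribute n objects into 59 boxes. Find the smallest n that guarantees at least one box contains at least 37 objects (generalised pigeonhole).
n = (37 − 1)·59 + 1 = 2125

By the generalised pigeonhole principle, to guarantee some box contains ≥ r objects we need more than (r − 1) · k objects total. Threshold: n = (r − 1) · k + 1. With r = 37 and k = 59: n = 36 · 59 + 1 = 2124 + 1 = 2125. For n = 2124 = 36 · 59, we can put exactly 36 objects in every box, avoiding 37 in any single one — so 2125 is tight.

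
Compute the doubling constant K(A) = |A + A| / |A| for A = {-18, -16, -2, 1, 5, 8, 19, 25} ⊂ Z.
K = |A + A| / |A| = 33/8

Enumerate A + A = {a + b : a, b ∈ A}. With |A| = 8, there are |A|^2 = 64 ordered sum pairs; collecting distinct values, A + A = {-36, -34, -32, -20, -18, -17, -15, -13, -11, -10, -8, -4, -1, 1, 2, 3, 6, 7, 9, 10, 13, 16, 17, 20, 23, 24, 26, 27, 30, 33, 38, 44, 50}, so |A + A| = 33. Thus K = 33/8. For comparison, the minimum possible |A + A| over all 8-element sets is 2·8 − 1 = 15 (so min K = 15/8), attained only by arithmetic progressions.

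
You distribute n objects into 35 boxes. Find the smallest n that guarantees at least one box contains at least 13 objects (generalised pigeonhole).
n = (13 − 1)·35 + 1 = 421

By the generalised pigeonhole principle, to guarantee some box contains ≥ r objects we need more than (r − 1) · k objects total. Threshold: n = (r − 1) · k + 1. With r = 13 and k = 35: n = 12 · 35 + 1 = 420 + 1 = 421. For n = 420 = 12 · 35, we can put exactly 12 objects in every box, avoiding 13 in any single one — so 421 is tight.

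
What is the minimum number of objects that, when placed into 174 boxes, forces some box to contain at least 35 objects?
n = (35 − 1)·174 + 1 = 5917

By the generalised pigeonhole principle, to guarantee some box contains ≥ r objects we need more than (r − 1) · k objects total. Threshold: n = (r − 1) · k + 1. With r = 35 and k = 174: n = 34 · 174 + 1 = 5916 + 1 = 5917. For n = 5916 = 34 · 174, we can put exactly 34 objects in every box, avoiding 35 in any single one — so 5917 is tight.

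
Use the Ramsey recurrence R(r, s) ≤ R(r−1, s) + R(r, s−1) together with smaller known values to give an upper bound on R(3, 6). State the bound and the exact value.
R(3, 6) ≤ R(2, 6) + R(3, 5) = 6 + 14 = 20; exact value R(3, 6) = 18.

The Erdős–Szekeres recurrence R(r, s) ≤ R(r−1, s) + R(r, s−1) applied to (r, s) = (3, 6) gives
  R(3, 6) ≤ R(2, 6) + R(3, 5) = 6 + 14 = 20.
(Recall R(2, k) = k and R is symmetric.) The recurrence is not tight here (it gives 20, but the exact value is R(3, 6) = 18); the tight upper bound requires a sharper argument than the simple recurrence, combined with a lower-bound construction on K_{17}.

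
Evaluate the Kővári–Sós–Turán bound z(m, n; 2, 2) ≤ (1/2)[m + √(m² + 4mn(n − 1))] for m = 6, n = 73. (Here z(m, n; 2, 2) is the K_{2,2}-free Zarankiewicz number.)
z(6, 73; 2, 2) ≤ (1/2)[6 + √(6² + 4·6·73·72)] = (1/2)[6 + √126180] = 180.6091

Kővári–Sós–Turán: let r_1, ..., r_6 be the row sums and z = Σ r_i the total number of 1s. Each pair of columns can share at most one row with both entries 1 (else a 2×2 all-ones block appears), so Σ_i C(r_i, 2) ≤ C(73, 2) = 2628. By convexity Σ_i C(r_i, 2) ≥ 6·C(z/6, 2) = z(z − 6)/(2·6), giving z² − 6z − 6·73·72 ≤ 0 and hence z ≤ (1/2)[6 + √(36 + 4·31536)] = (1/2)[6 + √126180] ≈ (1/2)(6 + 355.2182) = 180.6091.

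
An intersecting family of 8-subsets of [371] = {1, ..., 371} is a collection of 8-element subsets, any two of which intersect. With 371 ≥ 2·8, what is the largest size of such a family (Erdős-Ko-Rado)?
max |F| = C(370, 7) = 177904433119920

Erdős-Ko-Rado (1961): when n ≥ 2k, max |F| = C(n−1, k−1). The bound is attained by the star {A : i ∈ A} for any fixed i ∈ [n]. Here C(371−1, 8−1) = C(370, 7) = 177904433119920.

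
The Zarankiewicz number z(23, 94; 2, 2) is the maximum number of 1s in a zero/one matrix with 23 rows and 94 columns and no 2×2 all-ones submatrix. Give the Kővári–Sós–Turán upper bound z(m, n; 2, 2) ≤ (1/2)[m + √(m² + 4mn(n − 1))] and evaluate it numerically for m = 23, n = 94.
z(23, 94; 2, 2) ≤ (1/2)[23 + √(23² + 4·23·94·93)] = (1/2)[23 + √804793] = 460.0513

Kővári–Sós–Turán: let r_1, ..., r_23 be the row sums and z = Σ r_i the total number of 1s. Each pair of columns can share at most one row with both entries 1 (else a 2×2 all-ones block appears), so Σ_i C(r_i, 2) ≤ C(94, 2) = 4371. By convexity Σ_i C(r_i, 2) ≥ 23·C(z/23, 2) = z(z − 23)/(2·23), giving z² − 23z − 23·94·93 ≤ 0 and hence z ≤ (1/2)[23 + √(529 + 4·201066)] = (1/2)[23 + √804793] ≈ (1/2)(23 + 897.1026) = 460.0513.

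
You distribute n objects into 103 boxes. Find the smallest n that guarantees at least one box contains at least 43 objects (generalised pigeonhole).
n = (43 − 1)·103 + 1 = 4327

By the generalised pigeonhole principle, to guarantee some box contains ≥ r objects we need more than (r − 1) · k objects total. Threshold: n = (r − 1) · k + 1. With r = 43 and k = 103: n = 42 · 103 + 1 = 4326 + 1 = 4327. For n = 4326 = 42 · 103, we can put exactly 42 objects in every box, avoiding 43 in any single one — so 4327 is tight.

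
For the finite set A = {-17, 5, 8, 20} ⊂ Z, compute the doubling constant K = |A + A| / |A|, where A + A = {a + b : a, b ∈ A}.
K = |A + A| / |A| = 10/4 = 5/2

Enumerate A + A = {a + b : a, b ∈ A}. With |A| = 4, there are |A|^2 = 16 ordered sum pairs; collecting distinct values, A + A = {-34, -12, -9, 3, 10, 13, 16, 25, 28, 40}, so |A + A| = 10. Thus K = 10/4 = 5/2. For comparison, the minimum possible |A + A| over all 4-element sets is 2·4 − 1 = 7 (so min K = 7/4), attained only by arithmetic progressions.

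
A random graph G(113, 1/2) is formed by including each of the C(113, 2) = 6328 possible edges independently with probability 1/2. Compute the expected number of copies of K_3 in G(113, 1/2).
E[# K_3] = C(113, 3) · (1/2)^C(3, 2) = 234136 / 2^3 = 29267

For each 3-subset S of vertices (there are C(113, 3) = 234136 such S), let X_S = 1 if S induces a K_3 (all C(3, 2) = 3 edges present). Then P(X_S = 1) = (1/2)^3 = 1/8. By linearity of expectation, E[# K_3] = C(113, 3) · (1/2)^3 = 234136 / 8 = 29267.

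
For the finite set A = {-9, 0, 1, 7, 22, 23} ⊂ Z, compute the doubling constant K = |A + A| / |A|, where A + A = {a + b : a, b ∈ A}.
K = |A + A| / |A| = 19/6

Enumerate A + A = {a + b : a, b ∈ A}. With |A| = 6, there are |A|^2 = 36 ordered sum pairs; collecting distinct values, A + A = {-18, -9, -8, -2, 0, 1, 2, 7, 8, 13, 14, 22, 23, 24, 29, 30, 44, 45, 46}, so |A + A| = 19. Thus K = 19/6. For comparison, the minimum possible |A + A| over all 6-element sets is 2·6 − 1 = 11 (so min K = 11/6), attained only by arithmetic progressions.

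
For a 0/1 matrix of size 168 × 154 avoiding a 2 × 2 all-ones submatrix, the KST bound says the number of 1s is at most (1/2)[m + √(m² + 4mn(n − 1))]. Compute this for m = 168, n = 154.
z(168, 154; 2, 2) ≤ (1/2)[168 + √(168² + 4·168·154·153)] = (1/2)[168 + √15861888] = 2075.3493

Kővári–Sós–Turán: let r_1, ..., r_168 be the row sums and z = Σ r_i the total number of 1s. Each pair of columns can share at most one row with both entries 1 (else a 2×2 all-ones block appears), so Σ_i C(r_i, 2) ≤ C(154, 2) = 11781. By convexity Σ_i C(r_i, 2) ≥ 168·C(z/168, 2) = z(z − 168)/(2·168), giving z² − 168z − 168·154·153 ≤ 0 and hence z ≤ (1/2)[168 + √(28224 + 4·3958416)] = (1/2)[168 + √15861888] ≈ (1/2)(168 + 3982.6986) = 2075.3493.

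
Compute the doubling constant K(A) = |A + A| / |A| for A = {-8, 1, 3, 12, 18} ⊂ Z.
K = |A + A| / |A| = 14/5

Enumerate A + A = {a + b : a, b ∈ A}. With |A| = 5, there are |A|^2 = 25 ordered sum pairs; collecting distinct values, A + A = {-16, -7, -5, 2, 4, 6, 10, 13, 15, 19, 21, 24, 30, 36}, so |A + A| = 14. Thus K = 14/5. For comparison, the minimum possible |A + A| over all 5-element sets is 2·5 − 1 = 9 (so min K = 9/5), attained only by arithmetic progressions.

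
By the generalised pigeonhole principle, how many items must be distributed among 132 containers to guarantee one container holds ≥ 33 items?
n = (33 − 1)·132 + 1 = 4225

By the generalised pigeonhole principle, to guarantee some box contains ≥ r objects we need more than (r − 1) · k objects total. Threshold: n = (r − 1) · k + 1. With r = 33 and k = 132: n = 32 · 132 + 1 = 4224 + 1 = 4225. For n = 4224 = 32 · 132, we can put exactly 32 objects in every box, avoiding 33 in any single one — so 4225 is tight.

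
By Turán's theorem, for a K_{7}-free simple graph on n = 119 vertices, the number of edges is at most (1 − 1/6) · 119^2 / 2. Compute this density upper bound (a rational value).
Turán density bound = (5/6) · 119^2/2 = 70805/12 ≈ 5900.4167

Turán's theorem: ex(n, K_{r+1}) is achieved by the complete r-partite Turán graph T(n, r) with parts as balanced as possible, and is at most (1 − 1/r) · n^2/2. For r = 6, n = 119: the density bound is (5/6) · 14161/2 = 70805/12 ≈ 5900.4167. The integer-valued extremum is e(T(119, 6)) = 5900, which is strictly less than the density bound 70805/12 since 6 ∤ 119 (the parts of T(119, 6) cannot all be equal).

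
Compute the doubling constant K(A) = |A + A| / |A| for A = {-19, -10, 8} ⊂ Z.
K = |A + A| / |A| = 6/3 = 2

Enumerate A + A = {a + b : a, b ∈ A}. With |A| = 3, there are |A|^2 = 9 ordered sum pairs; collecting distinct values, A + A = {-38, -29, -20, -11, -2, 16}, so |A + A| = 6. Thus K = 6/3 = 2. For comparison, the minimum possible |A + A| over all 3-element sets is 2·3 − 1 = 5 (so min K = 5/3), attained only by arithmetic progressions.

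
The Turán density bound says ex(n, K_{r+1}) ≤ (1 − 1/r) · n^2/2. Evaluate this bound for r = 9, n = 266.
Turán density bound = (8/9) · 266^2/2 = 283024/9 ≈ 31447.1111

Turán's theorem: ex(n, K_{r+1}) is achieved by the complete r-partite Turán graph T(n, r) with parts as balanced as possible, and is at most (1 − 1/r) · n^2/2. For r = 9, n = 266: the density bound is (8/9) · 70756/2 = 283024/9 ≈ 31447.1111. The integer-valued extremum is e(T(266, 9)) = 31446, which is strictly less than the density bound 283024/9 since 9 ∤ 266 (the parts of T(266, 9) cannot all be equal).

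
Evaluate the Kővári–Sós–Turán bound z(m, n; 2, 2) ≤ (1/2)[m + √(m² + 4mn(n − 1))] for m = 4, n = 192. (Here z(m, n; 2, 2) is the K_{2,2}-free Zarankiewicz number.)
z(4, 192; 2, 2) ≤ (1/2)[4 + √(4² + 4·4·192·191)] = (1/2)[4 + √586768] = 385.0039

Kővári–Sós–Turán: let r_1, ..., r_4 be the row sums and z = Σ r_i the total number of 1s. Each pair of columns can share at most one row with both entries 1 (else a 2×2 all-ones block appears), so Σ_i C(r_i, 2) ≤ C(192, 2) = 18336. By convexity Σ_i C(r_i, 2) ≥ 4·C(z/4, 2) = z(z − 4)/(2·4), giving z² − 4z − 4·192·191 ≤ 0 and hence z ≤ (1/2)[4 + √(16 + 4·146688)] = (1/2)[4 + √586768] ≈ (1/2)(4 + 766.0078) = 385.0039.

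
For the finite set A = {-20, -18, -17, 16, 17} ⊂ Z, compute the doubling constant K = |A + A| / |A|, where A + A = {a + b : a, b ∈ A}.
K = |A + A| / |A| = 14/5

Enumerate A + A = {a + b : a, b ∈ A}. With |A| = 5, there are |A|^2 = 25 ordered sum pairs; collecting distinct values, A + A = {-40, -38, -37, -36, -35, -34, -4, -3, -2, -1, 0, 32, 33, 34}, so |A + A| = 14. Thus K = 14/5. For comparison, the minimum possible |A + A| over all 5-element sets is 2·5 − 1 = 9 (so min K = 9/5), attained only by arithmetic progressions.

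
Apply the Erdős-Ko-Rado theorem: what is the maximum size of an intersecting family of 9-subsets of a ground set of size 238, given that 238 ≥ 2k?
max |F| = C(237, 8) = 219082287590595

Erdős-Ko-Rado (1961): when n ≥ 2k, max |F| = C(n−1, k−1). The bound is attained by the star {A : i ∈ A} for any fixed i ∈ [n]. Here C(238−1, 9−1) = C(237, 8) = 219082287590595.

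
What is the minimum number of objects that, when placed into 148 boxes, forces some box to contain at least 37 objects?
n = (37 − 1)·148 + 1 = 5329

By the generalised pigeonhole principle, to guarantee some box contains ≥ r objects we need more than (r − 1) · k objects total. Threshold: n = (r − 1) · k + 1. With r = 37 and k = 148: n = 36 · 148 + 1 = 5328 + 1 = 5329. For n = 5328 = 36 · 148, we can put exactly 36 objects in every box, avoiding 37 in any single one — so 5329 is tight.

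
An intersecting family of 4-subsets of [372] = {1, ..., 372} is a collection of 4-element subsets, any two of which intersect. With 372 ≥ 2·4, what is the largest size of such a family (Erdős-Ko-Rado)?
max |F| = C(371, 3) = 8442105

The Erdős-Ko-Rado theorem states: for n ≥ 2k, an intersecting family of k-subsets of an n-element set has size at most C(n − 1, k − 1), with equality for 'star' families {A ⊆ [n] : |A| = k, i ∈ A} (fix an element i). For n = 372, k = 4: C(371, 3) = 8442105.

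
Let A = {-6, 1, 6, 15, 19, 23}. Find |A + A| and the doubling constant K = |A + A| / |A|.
K = |A + A| / |A| = 20/6 = 10/3

Enumerate A + A = {a + b : a, b ∈ A}. With |A| = 6, there are |A|^2 = 36 ordered sum pairs; collecting distinct values, A + A = {-12, -5, 0, 2, 7, 9, 12, 13, 16, 17, 20, 21, 24, 25, 29, 30, 34, 38, 42, 46}, so |A + A| = 20. Thus K = 20/6 = 10/3. For comparison, the minimum possible |A + A| over all 6-element sets is 2·6 − 1 = 11 (so min K = 11/6), attained only by arithmetic progressions.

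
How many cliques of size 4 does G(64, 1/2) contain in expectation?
E[# K_4] = C(64, 4) · (1/2)^C(4, 2) = 635376 / 2^6 = 39711/4 = 9927.75

For each 4-subset S of vertices (there are C(64, 4) = 635376 such S), let X_S = 1 if S induces a K_4 (all C(4, 2) = 6 edges present). Then P(X_S = 1) = (1/2)^6 = 1/64. By linearity of expectation, E[# K_4] = C(64, 4) · (1/2)^6 = 635376 / 64 = 39711/4 = 9927.75.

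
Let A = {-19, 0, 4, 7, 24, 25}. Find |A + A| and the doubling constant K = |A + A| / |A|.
K = |A + A| / |A| = 21/6 = 7/2

Enumerate A + A = {a + b : a, b ∈ A}. With |A| = 6, there are |A|^2 = 36 ordered sum pairs; collecting distinct values, A + A = {-38, -19, -15, -12, 0, 4, 5, 6, 7, 8, 11, 14, 24, 25, 28, 29, 31, 32, 48, 49, 50}, so |A + A| = 21. Thus K = 21/6 = 7/2. For comparison, the minimum possible |A + A| over all 6-element sets is 2·6 − 1 = 11 (so min K = 11/6), attained only by arithmetic progressions.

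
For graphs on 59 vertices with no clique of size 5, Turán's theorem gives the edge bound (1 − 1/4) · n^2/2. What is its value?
Turán density bound = (3/4) · 59^2/2 = 10443/8 ≈ 1305.375

Turán's theorem: ex(n, K_{r+1}) is achieved by the complete r-partite Turán graph T(n, r) with parts as balanced as possible, and is at most (1 − 1/r) · n^2/2. For r = 4, n = 59: the density bound is (3/4) · 3481/2 = 10443/8 ≈ 1305.375. The integer-valued extremum is e(T(59, 4)) = 1305, which is strictly less than the density bound 10443/8 since 4 ∤ 59 (the parts of T(59, 4) cannot all be equal).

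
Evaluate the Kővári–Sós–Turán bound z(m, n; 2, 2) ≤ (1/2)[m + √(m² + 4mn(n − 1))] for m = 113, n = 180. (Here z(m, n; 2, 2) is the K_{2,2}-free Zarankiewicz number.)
z(113, 180; 2, 2) ≤ (1/2)[113 + √(113² + 4·113·180·179)] = (1/2)[113 + √14576209] = 1965.4401

Kővári–Sós–Turán: let r_1, ..., r_113 be the row sums and z = Σ r_i the total number of 1s. Each pair of columns can share at most one row with both entries 1 (else a 2×2 all-ones block appears), so Σ_i C(r_i, 2) ≤ C(180, 2) = 16110. By convexity Σ_i C(r_i, 2) ≥ 113·C(z/113, 2) = z(z − 113)/(2·113), giving z² − 113z − 113·180·179 ≤ 0 and hence z ≤ (1/2)[113 + √(12769 + 4·3640860)] = (1/2)[113 + √14576209] ≈ (1/2)(113 + 3817.8802) = 1965.4401.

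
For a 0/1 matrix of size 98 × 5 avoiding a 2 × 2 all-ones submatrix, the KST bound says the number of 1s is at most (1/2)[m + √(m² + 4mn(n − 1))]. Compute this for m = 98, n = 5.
z(98, 5; 2, 2) ≤ (1/2)[98 + √(98² + 4·98·5·4)] = (1/2)[98 + √17444] = 115.0379

Kővári–Sós–Turán: let r_1, ..., r_98 be the row sums and z = Σ r_i the total number of 1s. Each pair of columns can share at most one row with both entries 1 (else a 2×2 all-ones block appears), so Σ_i C(r_i, 2) ≤ C(5, 2) = 10. By convexity Σ_i C(r_i, 2) ≥ 98·C(z/98, 2) = z(z − 98)/(2·98), giving z² − 98z − 98·5·4 ≤ 0 and hence z ≤ (1/2)[98 + √(9604 + 4·1960)] = (1/2)[98 + √17444] ≈ (1/2)(98 + 132.0757) = 115.0379.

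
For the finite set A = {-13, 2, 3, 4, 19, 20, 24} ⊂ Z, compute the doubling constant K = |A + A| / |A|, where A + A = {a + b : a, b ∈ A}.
K = |A + A| / |A| = 23/7

Enumerate A + A = {a + b : a, b ∈ A}. With |A| = 7, there are |A|^2 = 49 ordered sum pairs; collecting distinct values, A + A = {-26, -11, -10, -9, 4, 5, 6, 7, 8, 11, 21, 22, 23, 24, 26, 27, 28, 38, 39, 40, 43, 44, 48}, so |A + A| = 23. Thus K = 23/7. For comparison, the minimum possible |A + A| over all 7-element sets is 2·7 − 1 = 13 (so min K = 13/7), attained only by arithmetic progressions.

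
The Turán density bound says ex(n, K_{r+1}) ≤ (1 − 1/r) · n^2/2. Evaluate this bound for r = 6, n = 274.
Turán density bound = (5/6) · 274^2/2 = 93845/3 ≈ 31281.6667

Turán's theorem: ex(n, K_{r+1}) is achieved by the complete r-partite Turán graph T(n, r) with parts as balanced as possible, and is at most (1 − 1/r) · n^2/2. For r = 6, n = 274: the density bound is (5/6) · 75076/2 = 93845/3 ≈ 31281.6667. The integer-valued extremum is e(T(274, 6)) = 31281, which is strictly less than the density bound 93845/3 since 6 ∤ 274 (the parts of T(274, 6) cannot all be equal).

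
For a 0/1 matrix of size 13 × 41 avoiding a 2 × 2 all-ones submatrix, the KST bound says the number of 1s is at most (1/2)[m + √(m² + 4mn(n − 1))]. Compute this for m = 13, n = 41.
z(13, 41; 2, 2) ≤ (1/2)[13 + √(13² + 4·13·41·40)] = (1/2)[13 + √85449] = 152.6583

Kővári–Sós–Turán: let r_1, ..., r_13 be the row sums and z = Σ r_i the total number of 1s. Each pair of columns can share at most one row with both entries 1 (else a 2×2 all-ones block appears), so Σ_i C(r_i, 2) ≤ C(41, 2) = 820. By convexity Σ_i C(r_i, 2) ≥ 13·C(z/13, 2) = z(z − 13)/(2·13), giving z² − 13z − 13·41·40 ≤ 0 and hence z ≤ (1/2)[13 + √(169 + 4·21320)] = (1/2)[13 + √85449] ≈ (1/2)(13 + 292.3166) = 152.6583.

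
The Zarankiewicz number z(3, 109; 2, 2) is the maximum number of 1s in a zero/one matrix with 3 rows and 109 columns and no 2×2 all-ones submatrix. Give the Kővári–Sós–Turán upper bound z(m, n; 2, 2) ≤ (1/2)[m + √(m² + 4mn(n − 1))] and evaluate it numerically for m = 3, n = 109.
z(3, 109; 2, 2) ≤ (1/2)[3 + √(3² + 4·3·109·108)] = (1/2)[3 + √141273] = 189.4315

Kővári–Sós–Turán: let r_1, ..., r_3 be the row sums and z = Σ r_i the total number of 1s. Each pair of columns can share at most one row with both entries 1 (else a 2×2 all-ones block appears), so Σ_i C(r_i, 2) ≤ C(109, 2) = 5886. By convexity Σ_i C(r_i, 2) ≥ 3·C(z/3, 2) = z(z − 3)/(2·3), giving z² − 3z − 3·109·108 ≤ 0 and hence z ≤ (1/2)[3 + √(9 + 4·35316)] = (1/2)[3 + √141273] ≈ (1/2)(3 + 375.863) = 189.4315.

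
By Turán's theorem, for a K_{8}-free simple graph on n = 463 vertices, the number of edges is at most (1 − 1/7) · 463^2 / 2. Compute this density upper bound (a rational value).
Turán density bound = (6/7) · 463^2/2 = 643107/7 ≈ 91872.4286

Turán's theorem: ex(n, K_{r+1}) is achieved by the complete r-partite Turán graph T(n, r) with parts as balanced as possible, and is at most (1 − 1/r) · n^2/2. For r = 7, n = 463: the density bound is (6/7) · 214369/2 = 643107/7 ≈ 91872.4286. The integer-valued extremum is e(T(463, 7)) = 91872, which is strictly less than the density bound 643107/7 since 7 ∤ 463 (the parts of T(463, 7) cannot all be equal).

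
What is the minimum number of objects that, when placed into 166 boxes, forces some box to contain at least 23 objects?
n = (23 − 1)·166 + 1 = 3653

By the generalised pigeonhole principle, to guarantee some box contains ≥ r objects we need more than (r − 1) · k objects total. Threshold: n = (r − 1) · k + 1. With r = 23 and k = 166: n = 22 · 166 + 1 = 3652 + 1 = 3653. For n = 3652 = 22 · 166, we can put exactly 22 objects in every box, avoiding 23 in any single one — so 3653 is tight.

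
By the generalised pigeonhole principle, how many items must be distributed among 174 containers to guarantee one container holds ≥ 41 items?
n = (41 − 1)·174 + 1 = 6961

By the generalised pigeonhole principle, to guarantee some box contains ≥ r objects we need more than (r − 1) · k objects total. Threshold: n = (r − 1) · k + 1. With r = 41 and k = 174: n = 40 · 174 + 1 = 6960 + 1 = 6961. For n = 6960 = 40 · 174, we can put exactly 40 objects in every box, avoiding 41 in any single one — so 6961 is tight.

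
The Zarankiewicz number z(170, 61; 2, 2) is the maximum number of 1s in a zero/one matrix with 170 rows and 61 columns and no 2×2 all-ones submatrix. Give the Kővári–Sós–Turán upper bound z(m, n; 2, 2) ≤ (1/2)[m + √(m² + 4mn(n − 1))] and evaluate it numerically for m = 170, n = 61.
z(170, 61; 2, 2) ≤ (1/2)[170 + √(170² + 4·170·61·60)] = (1/2)[170 + √2517700] = 878.3631

Kővári–Sós–Turán: let r_1, ..., r_170 be the row sums and z = Σ r_i the total number of 1s. Each pair of columns can share at most one row with both entries 1 (else a 2×2 all-ones block appears), so Σ_i C(r_i, 2) ≤ C(61, 2) = 1830. By convexity Σ_i C(r_i, 2) ≥ 170·C(z/170, 2) = z(z − 170)/(2·170), giving z² − 170z − 170·61·60 ≤ 0 and hence z ≤ (1/2)[170 + √(28900 + 4·622200)] = (1/2)[170 + √2517700] ≈ (1/2)(170 + 1586.7262) = 878.3631.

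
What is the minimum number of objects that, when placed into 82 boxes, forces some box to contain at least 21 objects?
n = (21 − 1)·82 + 1 = 1641

By the generalised pigeonhole principle, to guarantee some box contains ≥ r objects we need more than (r − 1) · k objects total. Threshold: n = (r − 1) · k + 1. With r = 21 and k = 82: n = 20 · 82 + 1 = 1640 + 1 = 1641. For n = 1640 = 20 · 82, we can put exactly 20 objects in every box, avoiding 21 in any single one — so 1641 is tight.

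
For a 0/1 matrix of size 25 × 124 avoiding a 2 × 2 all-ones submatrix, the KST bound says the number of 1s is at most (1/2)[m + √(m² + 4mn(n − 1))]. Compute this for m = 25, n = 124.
z(25, 124; 2, 2) ≤ (1/2)[25 + √(25² + 4·25·124·123)] = (1/2)[25 + √1525825] = 630.1214

Kővári–Sós–Turán: let r_1, ..., r_25 be the row sums and z = Σ r_i the total number of 1s. Each pair of columns can share at most one row with both entries 1 (else a 2×2 all-ones block appears), so Σ_i C(r_i, 2) ≤ C(124, 2) = 7626. By convexity Σ_i C(r_i, 2) ≥ 25·C(z/25, 2) = z(z − 25)/(2·25), giving z² − 25z − 25·124·123 ≤ 0 and hence z ≤ (1/2)[25 + √(625 + 4·381300)] = (1/2)[25 + √1525825] ≈ (1/2)(25 + 1235.2429) = 630.1214.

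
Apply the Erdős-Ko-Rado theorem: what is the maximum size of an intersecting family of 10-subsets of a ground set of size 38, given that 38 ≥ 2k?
max |F| = C(37, 9) = 124403620

The Erdős-Ko-Rado theorem states: for n ≥ 2k, an intersecting family of k-subsets of an n-element set has size at most C(n − 1, k − 1), with equality for 'star' families {A ⊆ [n] : |A| = k, i ∈ A} (fix an element i). For n = 38, k = 10: C(37, 9) = 124403620.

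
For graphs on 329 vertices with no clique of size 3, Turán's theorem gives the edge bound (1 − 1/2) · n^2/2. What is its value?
Turán density bound = (1/2) · 329^2/2 = 108241/4 ≈ 27060.25

Turán's theorem: ex(n, K_{r+1}) is achieved by the complete r-partite Turán graph T(n, r) with parts as balanced as possible, and is at most (1 − 1/r) · n^2/2. For r = 2, n = 329: the density bound is (1/2) · 108241/2 = 108241/4 ≈ 27060.25. The integer-valued extremum is e(T(329, 2)) = 27060, which is strictly less than the density bound 108241/4 since 2 ∤ 329 (the parts of T(329, 2) cannot all be equal).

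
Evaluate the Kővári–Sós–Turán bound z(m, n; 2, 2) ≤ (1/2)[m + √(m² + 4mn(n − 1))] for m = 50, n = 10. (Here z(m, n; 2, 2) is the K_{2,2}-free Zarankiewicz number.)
z(50, 10; 2, 2) ≤ (1/2)[50 + √(50² + 4·50·10·9)] = (1/2)[50 + √20500] = 96.5891

Kővári–Sós–Turán: let r_1, ..., r_50 be the row sums and z = Σ r_i the total number of 1s. Each pair of columns can share at most one row with both entries 1 (else a 2×2 all-ones block appears), so Σ_i C(r_i, 2) ≤ C(10, 2) = 45. By convexity Σ_i C(r_i, 2) ≥ 50·C(z/50, 2) = z(z − 50)/(2·50), giving z² − 50z − 50·10·9 ≤ 0 and hence z ≤ (1/2)[50 + √(2500 + 4·4500)] = (1/2)[50 + √20500] ≈ (1/2)(50 + 143.1782) = 96.5891.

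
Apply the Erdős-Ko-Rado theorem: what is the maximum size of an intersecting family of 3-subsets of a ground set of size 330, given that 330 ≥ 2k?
max |F| = C(329, 2) = 53956

The Erdős-Ko-Rado theorem states: for n ≥ 2k, an intersecting family of k-subsets of an n-element set has size at most C(n − 1, k − 1), with equality for 'star' families {A ⊆ [n] : |A| = k, i ∈ A} (fix an element i). For n = 330, k = 3: C(329, 2) = 53956.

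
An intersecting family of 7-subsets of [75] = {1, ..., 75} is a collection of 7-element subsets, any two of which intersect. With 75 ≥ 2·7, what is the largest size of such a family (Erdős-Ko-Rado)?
max |F| = C(74, 6) = 185250786

The Erdős-Ko-Rado theorem states: for n ≥ 2k, an intersecting family of k-subsets of an n-element set has size at most C(n − 1, k − 1), with equality for 'star' families {A ⊆ [n] : |A| = k, i ∈ A} (fix an element i). For n = 75, k = 7: C(74, 6) = 185250786.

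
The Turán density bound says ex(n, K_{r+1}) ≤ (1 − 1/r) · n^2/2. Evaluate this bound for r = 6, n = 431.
Turán density bound = (5/6) · 431^2/2 = 928805/12 ≈ 77400.4167

Turán's theorem: ex(n, K_{r+1}) is achieved by the complete r-partite Turán graph T(n, r) with parts as balanced as possible, and is at most (1 − 1/r) · n^2/2. For r = 6, n = 431: the density bound is (5/6) · 185761/2 = 928805/12 ≈ 77400.4167. The integer-valued extremum is e(T(431, 6)) = 77400, which is strictly less than the density bound 928805/12 since 6 ∤ 431 (the parts of T(431, 6) cannot all be equal).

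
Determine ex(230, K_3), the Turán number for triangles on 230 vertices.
ex(230, K_3) = ⌊230^2/4⌋ = 13225

Mantel (1907): a triangle-free graph on n vertices has at most ⌊n^2/4⌋ edges, with equality for the complete bipartite graph K_{⌊n/2⌋, ⌈n/2⌉}. For n = 230: ⌊230^2/4⌋ = ⌊52900/4⌋ = 13225. The extremal graph is K_{115, 115}, which has 115·115 = 13225 edges.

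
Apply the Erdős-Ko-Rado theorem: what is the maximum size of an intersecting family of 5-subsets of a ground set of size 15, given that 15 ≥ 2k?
max |F| = C(14, 4) = 1001

The Erdős-Ko-Rado theorem states: for n ≥ 2k, an intersecting family of k-subsets of an n-element set has size at most C(n − 1, k − 1), with equality for 'star' families {A ⊆ [n] : |A| = k, i ∈ A} (fix an element i). For n = 15, k = 5: C(14, 4) = 1001.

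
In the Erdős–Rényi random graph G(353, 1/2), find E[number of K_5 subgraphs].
E[# K_5] = C(353, 5) · (1/2)^C(5, 2) = 44395270920 / 2^10 = 5549408865/128 = 43354756.7578125

For each 5-subset S of vertices (there are C(353, 5) = 44395270920 such S), let X_S = 1 if S induces a K_5 (all C(5, 2) = 10 edges present). Then P(X_S = 1) = (1/2)^10 = 1/1024. By linearity of expectation, E[# K_5] = C(353, 5) · (1/2)^10 = 44395270920 / 1024 = 5549408865/128 = 43354756.7578125.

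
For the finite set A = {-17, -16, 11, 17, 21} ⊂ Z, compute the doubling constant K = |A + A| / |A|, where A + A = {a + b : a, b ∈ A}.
K = |A + A| / |A| = 15/5 = 3

Enumerate A + A = {a + b : a, b ∈ A}. With |A| = 5, there are |A|^2 = 25 ordered sum pairs; collecting distinct values, A + A = {-34, -33, -32, -6, -5, 0, 1, 4, 5, 22, 28, 32, 34, 38, 42}, so |A + A| = 15. Thus K = 15/5 = 3. For comparison, the minimum possible |A + A| over all 5-element sets is 2·5 − 1 = 9 (so min K = 9/5), attained only by arithmetic progressions.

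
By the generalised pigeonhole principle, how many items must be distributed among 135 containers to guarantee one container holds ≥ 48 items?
n = (48 − 1)·135 + 1 = 6346

By the generalised pigeonhole principle, to guarantee some box contains ≥ r objects we need more than (r − 1) · k objects total. Threshold: n = (r − 1) · k + 1. With r = 48 and k = 135: n = 47 · 135 + 1 = 6345 + 1 = 6346. For n = 6345 = 47 · 135, we can put exactly 47 objects in every box, avoiding 48 in any single one — so 6346 is tight.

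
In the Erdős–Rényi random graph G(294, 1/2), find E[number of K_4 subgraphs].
E[# K_4] = C(294, 4) · (1/2)^C(4, 2) = 304985751 / 2^6 = 4765402.359375

For each 4-subset S of vertices (there are C(294, 4) = 304985751 such S), let X_S = 1 if S induces a K_4 (all C(4, 2) = 6 edges present). Then P(X_S = 1) = (1/2)^6 = 1/64. By linearity of expectation, E[# K_4] = C(294, 4) · (1/2)^6 = 304985751 / 64 = 4765402.359375.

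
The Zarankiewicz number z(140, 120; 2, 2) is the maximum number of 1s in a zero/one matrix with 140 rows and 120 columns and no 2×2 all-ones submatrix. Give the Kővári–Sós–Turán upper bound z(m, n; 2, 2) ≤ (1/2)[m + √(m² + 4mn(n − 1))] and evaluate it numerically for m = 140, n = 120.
z(140, 120; 2, 2) ≤ (1/2)[140 + √(140² + 4·140·120·119)] = (1/2)[140 + √8016400] = 1485.6624

Kővári–Sós–Turán: let r_1, ..., r_140 be the row sums and z = Σ r_i the total number of 1s. Each pair of columns can share at most one row with both entries 1 (else a 2×2 all-ones block appears), so Σ_i C(r_i, 2) ≤ C(120, 2) = 7140. By convexity Σ_i C(r_i, 2) ≥ 140·C(z/140, 2) = z(z − 140)/(2·140), giving z² − 140z − 140·120·119 ≤ 0 and hence z ≤ (1/2)[140 + √(19600 + 4·1999200)] = (1/2)[140 + √8016400] ≈ (1/2)(140 + 2831.3248) = 1485.6624.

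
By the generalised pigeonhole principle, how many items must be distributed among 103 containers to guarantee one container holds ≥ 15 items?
n = (15 − 1)·103 + 1 = 1443

By the generalised pigeonhole principle, to guarantee some box contains ≥ r objects we need more than (r − 1) · k objects total. Threshold: n = (r − 1) · k + 1. With r = 15 and k = 103: n = 14 · 103 + 1 = 1442 + 1 = 1443. For n = 1442 = 14 · 103, we can put exactly 14 objects in every box, avoiding 15 in any single one — so 1443 is tight.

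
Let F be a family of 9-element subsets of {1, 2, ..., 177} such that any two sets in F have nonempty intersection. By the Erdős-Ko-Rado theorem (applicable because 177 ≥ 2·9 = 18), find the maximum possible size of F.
max |F| = C(176, 8) = 19430578360050

Erdős-Ko-Rado (1961): when n ≥ 2k, max |F| = C(n−1, k−1). The bound is attained by the star {A : i ∈ A} for any fixed i ∈ [n]. Here C(177−1, 9−1) = C(176, 8) = 19430578360050.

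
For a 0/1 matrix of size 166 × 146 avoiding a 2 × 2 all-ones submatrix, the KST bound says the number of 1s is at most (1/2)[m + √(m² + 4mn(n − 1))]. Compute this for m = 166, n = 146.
z(166, 146; 2, 2) ≤ (1/2)[166 + √(166² + 4·166·146·145)] = (1/2)[166 + √14084436] = 1959.4618

Kővári–Sós–Turán: let r_1, ..., r_166 be the row sums and z = Σ r_i the total number of 1s. Each pair of columns can share at most one row with both entries 1 (else a 2×2 all-ones block appears), so Σ_i C(r_i, 2) ≤ C(146, 2) = 10585. By convexity Σ_i C(r_i, 2) ≥ 166·C(z/166, 2) = z(z − 166)/(2·166), giving z² − 166z − 166·146·145 ≤ 0 and hence z ≤ (1/2)[166 + √(27556 + 4·3514220)] = (1/2)[166 + √14084436] ≈ (1/2)(166 + 3752.9237) = 1959.4618.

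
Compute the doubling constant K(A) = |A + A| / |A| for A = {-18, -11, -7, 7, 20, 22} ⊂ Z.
K = |A + A| / |A| = 21/6 = 7/2

Enumerate A + A = {a + b : a, b ∈ A}. With |A| = 6, there are |A|^2 = 36 ordered sum pairs; collecting distinct values, A + A = {-36, -29, -25, -22, -18, -14, -11, -4, 0, 2, 4, 9, 11, 13, 14, 15, 27, 29, 40, 42, 44}, so |A + A| = 21. Thus K = 21/6 = 7/2. For comparison, the minimum possible |A + A| over all 6-element sets is 2·6 − 1 = 11 (so min K = 11/6), attained only by arithmetic progressions.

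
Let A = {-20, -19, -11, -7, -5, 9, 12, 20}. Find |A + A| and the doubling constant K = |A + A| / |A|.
K = |A + A| / |A| = 34/8 = 17/4

Enumerate A + A = {a + b : a, b ∈ A}. With |A| = 8, there are |A|^2 = 64 ordered sum pairs; collecting distinct values, A + A = {-40, -39, -38, -31, -30, -27, -26, -25, -24, -22, -18, -16, -14, -12, -11, -10, -8, -7, -2, 0, 1, 2, 4, 5, 7, 9, 13, 15, 18, 21, 24, 29, 32, 40}, so |A + A| = 34. Thus K = 34/8 = 17/4. For comparison, the minimum possible |A + A| over all 8-element sets is 2·8 − 1 = 15 (so min K = 15/8), attained only by arithmetic progressions.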